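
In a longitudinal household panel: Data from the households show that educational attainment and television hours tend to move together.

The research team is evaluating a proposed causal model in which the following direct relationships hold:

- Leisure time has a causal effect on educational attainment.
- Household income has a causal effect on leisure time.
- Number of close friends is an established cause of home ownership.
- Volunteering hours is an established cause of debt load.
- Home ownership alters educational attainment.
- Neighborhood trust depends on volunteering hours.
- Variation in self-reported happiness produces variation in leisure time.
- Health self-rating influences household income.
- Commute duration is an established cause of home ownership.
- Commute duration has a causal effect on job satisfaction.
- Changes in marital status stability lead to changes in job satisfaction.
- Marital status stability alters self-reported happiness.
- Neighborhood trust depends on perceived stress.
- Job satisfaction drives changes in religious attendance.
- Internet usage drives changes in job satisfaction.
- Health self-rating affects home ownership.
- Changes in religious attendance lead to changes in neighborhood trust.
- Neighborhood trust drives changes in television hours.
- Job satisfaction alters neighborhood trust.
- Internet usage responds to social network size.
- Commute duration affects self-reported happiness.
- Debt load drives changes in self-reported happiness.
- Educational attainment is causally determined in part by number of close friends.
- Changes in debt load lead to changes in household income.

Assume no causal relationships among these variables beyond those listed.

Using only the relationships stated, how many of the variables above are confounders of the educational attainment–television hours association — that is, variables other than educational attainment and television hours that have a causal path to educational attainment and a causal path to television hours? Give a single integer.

3

The common causes are: commute duration (to educational attainment via commute duration → home ownership → educational attainment; to television hours via commute duration → job satisfaction → neighborhood trust → television hours); marital status stability (to educational attainment via marital status stability → self-reported happiness → leisure time → educational attainment; to television hours via marital status stability → job satisfaction → neighborhood trust → television hours); volunteering hours (to educational attainment via volunteering hours → debt load → self-reported happiness → leisure time → educational attainment; to television hours via volunteering hours → neighborhood trust → television hours).
Every other variable lacks a causal path to at least one of educational attainment and television hours.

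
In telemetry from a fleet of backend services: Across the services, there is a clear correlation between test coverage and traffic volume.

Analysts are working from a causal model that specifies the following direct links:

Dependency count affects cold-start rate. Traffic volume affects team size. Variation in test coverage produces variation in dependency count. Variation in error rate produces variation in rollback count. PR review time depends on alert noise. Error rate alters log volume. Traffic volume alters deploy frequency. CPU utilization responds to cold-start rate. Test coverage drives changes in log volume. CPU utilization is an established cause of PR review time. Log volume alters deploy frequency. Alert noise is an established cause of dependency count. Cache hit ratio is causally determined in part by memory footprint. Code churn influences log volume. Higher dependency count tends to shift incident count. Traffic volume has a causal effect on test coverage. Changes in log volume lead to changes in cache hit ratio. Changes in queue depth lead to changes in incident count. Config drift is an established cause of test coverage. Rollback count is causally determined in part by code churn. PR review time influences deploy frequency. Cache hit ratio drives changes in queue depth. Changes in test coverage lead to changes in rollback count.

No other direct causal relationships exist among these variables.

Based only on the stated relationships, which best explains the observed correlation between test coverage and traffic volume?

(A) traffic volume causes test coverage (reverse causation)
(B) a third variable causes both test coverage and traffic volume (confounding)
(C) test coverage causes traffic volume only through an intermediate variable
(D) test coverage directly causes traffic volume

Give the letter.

The stated link runs traffic volume → test coverage; test coverage has no causal path to traffic volume. No variable causes both, so confounding is ruled out. The correlation reflects reverse causation.

A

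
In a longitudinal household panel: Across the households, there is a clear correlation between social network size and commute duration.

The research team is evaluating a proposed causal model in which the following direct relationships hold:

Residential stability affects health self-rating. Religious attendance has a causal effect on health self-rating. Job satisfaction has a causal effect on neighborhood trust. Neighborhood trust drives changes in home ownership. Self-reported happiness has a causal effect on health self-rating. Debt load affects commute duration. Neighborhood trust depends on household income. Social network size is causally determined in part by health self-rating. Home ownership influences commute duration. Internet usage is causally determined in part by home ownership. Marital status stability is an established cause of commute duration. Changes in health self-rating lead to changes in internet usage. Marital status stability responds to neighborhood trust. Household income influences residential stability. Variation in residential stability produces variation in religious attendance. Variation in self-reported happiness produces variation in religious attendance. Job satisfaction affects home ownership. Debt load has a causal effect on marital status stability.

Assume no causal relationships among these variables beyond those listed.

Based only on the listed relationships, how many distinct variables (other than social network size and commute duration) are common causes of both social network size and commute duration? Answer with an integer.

The common causes are: household income (to social network size via household income → residential stability → health self-rating → social network size; to commute duration via household income → neighborhood trust → home ownership → commute duration).
Every other variable lacks a causal path to at least one of social network size and commute duration.

1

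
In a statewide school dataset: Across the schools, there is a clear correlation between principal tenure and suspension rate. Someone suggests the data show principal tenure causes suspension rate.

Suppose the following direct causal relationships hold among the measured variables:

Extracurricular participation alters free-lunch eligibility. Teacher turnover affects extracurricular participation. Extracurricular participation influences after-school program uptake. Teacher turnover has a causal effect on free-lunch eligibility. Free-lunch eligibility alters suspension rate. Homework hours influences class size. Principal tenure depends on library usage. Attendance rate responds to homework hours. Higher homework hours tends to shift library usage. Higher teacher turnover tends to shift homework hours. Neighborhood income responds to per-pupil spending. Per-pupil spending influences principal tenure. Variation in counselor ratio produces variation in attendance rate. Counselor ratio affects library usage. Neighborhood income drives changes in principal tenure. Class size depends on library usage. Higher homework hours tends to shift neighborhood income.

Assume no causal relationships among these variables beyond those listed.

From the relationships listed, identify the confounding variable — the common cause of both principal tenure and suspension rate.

teacher turnover

Teacher turnover has a causal path to principal tenure (teacher turnover → homework hours → neighborhood income → principal tenure) and a separate causal path to suspension rate (teacher turnover → free-lunch eligibility → suspension rate), so it is a common cause of both.
No stated relationship gives principal tenure a causal route to suspension rate, so the correlation is explained by the shared upstream cause rather than a direct effect.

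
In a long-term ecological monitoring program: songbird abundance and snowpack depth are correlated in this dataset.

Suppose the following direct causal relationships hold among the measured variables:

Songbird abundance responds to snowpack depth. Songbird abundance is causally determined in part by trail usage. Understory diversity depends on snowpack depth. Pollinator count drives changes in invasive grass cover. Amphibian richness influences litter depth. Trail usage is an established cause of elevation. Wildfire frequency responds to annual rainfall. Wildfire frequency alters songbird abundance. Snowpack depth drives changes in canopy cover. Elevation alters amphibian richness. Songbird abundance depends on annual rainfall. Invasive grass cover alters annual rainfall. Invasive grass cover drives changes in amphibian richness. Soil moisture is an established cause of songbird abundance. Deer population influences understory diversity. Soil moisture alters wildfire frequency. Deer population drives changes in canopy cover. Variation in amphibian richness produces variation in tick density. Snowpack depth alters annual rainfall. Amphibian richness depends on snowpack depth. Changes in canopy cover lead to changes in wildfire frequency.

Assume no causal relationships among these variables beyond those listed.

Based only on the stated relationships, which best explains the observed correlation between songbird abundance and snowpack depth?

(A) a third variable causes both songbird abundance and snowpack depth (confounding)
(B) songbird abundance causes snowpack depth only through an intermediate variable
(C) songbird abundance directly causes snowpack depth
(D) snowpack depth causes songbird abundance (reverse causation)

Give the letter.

The stated link runs snowpack depth → songbird abundance; songbird abundance has no causal path to snowpack depth. No variable causes both, so confounding is ruled out. The correlation reflects reverse causation.

D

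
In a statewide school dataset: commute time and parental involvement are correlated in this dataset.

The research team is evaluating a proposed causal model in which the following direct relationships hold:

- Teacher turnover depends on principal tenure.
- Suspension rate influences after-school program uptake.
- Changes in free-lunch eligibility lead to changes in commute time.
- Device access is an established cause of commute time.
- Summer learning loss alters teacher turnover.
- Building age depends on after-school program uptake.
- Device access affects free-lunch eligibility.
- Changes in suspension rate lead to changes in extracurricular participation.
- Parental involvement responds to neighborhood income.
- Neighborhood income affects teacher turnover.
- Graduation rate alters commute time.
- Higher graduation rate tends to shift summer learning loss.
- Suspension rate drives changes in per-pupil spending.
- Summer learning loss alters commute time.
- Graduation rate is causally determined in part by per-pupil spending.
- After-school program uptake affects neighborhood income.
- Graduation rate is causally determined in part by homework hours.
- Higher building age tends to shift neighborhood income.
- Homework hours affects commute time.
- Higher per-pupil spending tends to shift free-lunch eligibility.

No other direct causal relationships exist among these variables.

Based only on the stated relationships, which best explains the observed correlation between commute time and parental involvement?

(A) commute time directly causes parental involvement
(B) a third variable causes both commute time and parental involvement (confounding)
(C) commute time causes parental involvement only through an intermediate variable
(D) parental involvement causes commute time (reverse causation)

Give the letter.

B

Suspension rate causes commute time (suspension rate → per-pupil spending → free-lunch eligibility → commute time) and parental involvement (suspension rate → after-school program uptake → neighborhood income → parental involvement) — a common cause creating the correlation.
There is no stated path from commute time to parental involvement or from parental involvement to commute time, so neither direct nor reverse causation applies.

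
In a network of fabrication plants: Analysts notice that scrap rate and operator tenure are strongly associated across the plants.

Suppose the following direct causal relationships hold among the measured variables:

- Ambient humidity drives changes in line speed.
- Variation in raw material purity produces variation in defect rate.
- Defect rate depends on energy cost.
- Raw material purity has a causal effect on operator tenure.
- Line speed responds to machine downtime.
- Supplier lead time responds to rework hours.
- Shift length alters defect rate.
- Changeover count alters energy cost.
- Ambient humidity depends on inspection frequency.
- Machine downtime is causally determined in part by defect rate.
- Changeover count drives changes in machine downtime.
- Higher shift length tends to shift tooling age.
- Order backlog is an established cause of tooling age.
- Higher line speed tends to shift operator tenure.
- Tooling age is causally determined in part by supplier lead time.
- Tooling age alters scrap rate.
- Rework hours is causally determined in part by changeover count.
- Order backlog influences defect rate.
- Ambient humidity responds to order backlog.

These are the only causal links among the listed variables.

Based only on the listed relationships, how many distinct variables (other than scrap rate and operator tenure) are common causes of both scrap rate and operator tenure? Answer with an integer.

3

The common causes are: changeover count (to scrap rate via changeover count → rework hours → supplier lead time → tooling age → scrap rate; to operator tenure via changeover count → machine downtime → line speed → operator tenure); order backlog (to scrap rate via order backlog → tooling age → scrap rate; to operator tenure via order backlog → ambient humidity → line speed → operator tenure); shift length (to scrap rate via shift length → tooling age → scrap rate; to operator tenure via shift length → defect rate → machine downtime → line speed → operator tenure).
Every other variable lacks a causal path to at least one of scrap rate and operator tenure.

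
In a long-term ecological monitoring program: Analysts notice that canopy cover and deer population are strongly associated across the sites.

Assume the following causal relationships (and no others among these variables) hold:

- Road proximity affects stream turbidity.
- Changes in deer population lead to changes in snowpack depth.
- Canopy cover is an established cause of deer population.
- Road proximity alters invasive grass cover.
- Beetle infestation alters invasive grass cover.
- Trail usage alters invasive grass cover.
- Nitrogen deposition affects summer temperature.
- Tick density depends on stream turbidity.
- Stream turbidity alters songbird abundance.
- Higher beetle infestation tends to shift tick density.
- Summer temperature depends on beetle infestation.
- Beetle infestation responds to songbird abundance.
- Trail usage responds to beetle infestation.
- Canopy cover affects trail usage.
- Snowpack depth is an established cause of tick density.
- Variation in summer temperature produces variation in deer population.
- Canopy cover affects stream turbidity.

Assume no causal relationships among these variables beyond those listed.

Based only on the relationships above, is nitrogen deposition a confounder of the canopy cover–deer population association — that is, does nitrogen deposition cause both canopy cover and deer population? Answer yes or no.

no

Nitrogen deposition has no stated causal path to canopy cover. A confounder must cause both variables, so nitrogen deposition does not qualify.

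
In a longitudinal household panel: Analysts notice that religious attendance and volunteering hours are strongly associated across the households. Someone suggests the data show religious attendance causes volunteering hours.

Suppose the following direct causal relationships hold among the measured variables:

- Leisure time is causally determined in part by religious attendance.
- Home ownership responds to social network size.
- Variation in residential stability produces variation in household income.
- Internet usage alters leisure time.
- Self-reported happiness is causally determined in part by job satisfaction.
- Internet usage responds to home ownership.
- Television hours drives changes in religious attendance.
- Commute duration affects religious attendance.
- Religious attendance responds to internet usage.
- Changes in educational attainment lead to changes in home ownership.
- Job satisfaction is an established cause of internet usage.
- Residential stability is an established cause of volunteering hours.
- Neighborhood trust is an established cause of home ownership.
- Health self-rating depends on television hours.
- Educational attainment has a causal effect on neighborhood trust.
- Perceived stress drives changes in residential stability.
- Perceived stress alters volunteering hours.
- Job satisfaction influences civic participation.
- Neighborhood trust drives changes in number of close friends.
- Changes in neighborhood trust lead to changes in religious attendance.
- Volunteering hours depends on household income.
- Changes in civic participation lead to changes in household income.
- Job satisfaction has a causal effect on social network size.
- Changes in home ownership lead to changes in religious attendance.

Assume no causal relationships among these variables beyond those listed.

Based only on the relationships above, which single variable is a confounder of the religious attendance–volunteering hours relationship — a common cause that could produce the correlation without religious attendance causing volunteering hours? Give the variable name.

Job satisfaction has a causal path to religious attendance (job satisfaction → internet usage → religious attendance) and a separate causal path to volunteering hours (job satisfaction → civic participation → household income → volunteering hours), so it is a common cause of both.
No stated relationship gives religious attendance a causal route to volunteering hours, so the correlation is explained by the shared upstream cause rather than a direct effect.

job satisfaction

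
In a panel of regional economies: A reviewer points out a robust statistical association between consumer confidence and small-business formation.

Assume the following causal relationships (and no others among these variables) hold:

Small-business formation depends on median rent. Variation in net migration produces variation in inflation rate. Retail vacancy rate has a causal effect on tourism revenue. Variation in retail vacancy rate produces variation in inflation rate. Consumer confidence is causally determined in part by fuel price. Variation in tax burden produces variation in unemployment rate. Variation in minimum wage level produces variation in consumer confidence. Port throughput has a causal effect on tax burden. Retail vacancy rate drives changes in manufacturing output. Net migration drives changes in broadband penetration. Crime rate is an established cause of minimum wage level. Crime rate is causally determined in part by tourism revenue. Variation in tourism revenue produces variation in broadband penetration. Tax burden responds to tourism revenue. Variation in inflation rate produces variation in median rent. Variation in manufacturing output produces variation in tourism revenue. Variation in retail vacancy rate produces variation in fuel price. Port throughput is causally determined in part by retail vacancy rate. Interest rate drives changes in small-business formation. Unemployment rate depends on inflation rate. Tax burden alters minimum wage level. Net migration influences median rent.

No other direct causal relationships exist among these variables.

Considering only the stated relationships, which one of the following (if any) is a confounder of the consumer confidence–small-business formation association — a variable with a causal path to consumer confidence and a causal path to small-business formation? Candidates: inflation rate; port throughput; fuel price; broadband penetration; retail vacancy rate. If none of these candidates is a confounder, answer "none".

retail vacancy rate

Retail vacancy rate causes consumer confidence (retail vacancy rate → fuel price → consumer confidence) and also causes small-business formation (retail vacancy rate → inflation rate → median rent → small-business formation); it is a common cause of both.
Each of the other candidates lacks a causal path to at least one of consumer confidence and small-business formation, so they do not confound the relationship.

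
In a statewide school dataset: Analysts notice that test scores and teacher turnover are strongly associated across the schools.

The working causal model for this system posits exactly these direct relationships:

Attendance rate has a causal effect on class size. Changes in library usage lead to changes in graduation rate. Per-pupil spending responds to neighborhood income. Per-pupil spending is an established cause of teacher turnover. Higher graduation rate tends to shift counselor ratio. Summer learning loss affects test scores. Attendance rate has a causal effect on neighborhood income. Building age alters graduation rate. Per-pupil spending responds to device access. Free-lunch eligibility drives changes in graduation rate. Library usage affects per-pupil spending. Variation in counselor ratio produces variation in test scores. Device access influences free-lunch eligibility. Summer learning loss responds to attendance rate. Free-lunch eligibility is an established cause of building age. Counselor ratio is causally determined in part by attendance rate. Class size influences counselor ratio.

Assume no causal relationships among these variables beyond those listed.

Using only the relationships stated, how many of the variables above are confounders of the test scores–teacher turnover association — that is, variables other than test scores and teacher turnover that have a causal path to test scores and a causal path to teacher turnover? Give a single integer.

The common causes are: attendance rate (to test scores via attendance rate → counselor ratio → test scores; to teacher turnover via attendance rate → neighborhood income → per-pupil spending → teacher turnover); device access (to test scores via device access → free-lunch eligibility → graduation rate → counselor ratio → test scores; to teacher turnover via device access → per-pupil spending → teacher turnover); library usage (to test scores via library usage → graduation rate → counselor ratio → test scores; to teacher turnover via library usage → per-pupil spending → teacher turnover).
Every other variable lacks a causal path to at least one of test scores and teacher turnover.

3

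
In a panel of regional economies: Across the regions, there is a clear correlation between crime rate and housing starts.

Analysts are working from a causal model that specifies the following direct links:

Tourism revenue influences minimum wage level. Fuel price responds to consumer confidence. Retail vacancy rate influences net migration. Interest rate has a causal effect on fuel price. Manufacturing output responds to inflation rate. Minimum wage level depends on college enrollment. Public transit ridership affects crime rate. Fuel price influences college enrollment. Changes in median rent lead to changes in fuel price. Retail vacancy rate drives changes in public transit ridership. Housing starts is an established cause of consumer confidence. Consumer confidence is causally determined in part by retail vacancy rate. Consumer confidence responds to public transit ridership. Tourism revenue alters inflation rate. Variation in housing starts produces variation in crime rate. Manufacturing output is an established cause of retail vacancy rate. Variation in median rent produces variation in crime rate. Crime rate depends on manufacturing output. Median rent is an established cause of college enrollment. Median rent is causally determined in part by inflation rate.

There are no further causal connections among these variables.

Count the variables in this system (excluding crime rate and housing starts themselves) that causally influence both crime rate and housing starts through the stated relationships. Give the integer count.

No listed variable has a causal path to both crime rate and housing starts, so there are no common causes.

0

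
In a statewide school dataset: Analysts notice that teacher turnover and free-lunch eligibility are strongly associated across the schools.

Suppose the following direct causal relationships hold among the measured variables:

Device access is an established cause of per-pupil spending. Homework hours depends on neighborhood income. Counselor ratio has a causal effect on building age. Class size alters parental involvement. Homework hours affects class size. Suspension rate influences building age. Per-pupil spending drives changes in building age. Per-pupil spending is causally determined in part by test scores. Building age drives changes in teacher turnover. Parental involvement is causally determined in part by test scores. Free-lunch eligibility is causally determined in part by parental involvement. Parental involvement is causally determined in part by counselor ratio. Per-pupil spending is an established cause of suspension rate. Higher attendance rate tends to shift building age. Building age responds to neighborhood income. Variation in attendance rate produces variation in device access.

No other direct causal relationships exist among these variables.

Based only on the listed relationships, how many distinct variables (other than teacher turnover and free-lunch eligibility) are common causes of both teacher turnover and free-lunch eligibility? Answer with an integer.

3

The common causes are: counselor ratio (to teacher turnover via counselor ratio → building age → teacher turnover; to free-lunch eligibility via counselor ratio → parental involvement → free-lunch eligibility); neighborhood income (to teacher turnover via neighborhood income → building age → teacher turnover; to free-lunch eligibility via neighborhood income → homework hours → class size → parental involvement → free-lunch eligibility); test scores (to teacher turnover via test scores → per-pupil spending → building age → teacher turnover; to free-lunch eligibility via test scores → parental involvement → free-lunch eligibility).
Every other variable lacks a causal path to at least one of teacher turnover and free-lunch eligibility.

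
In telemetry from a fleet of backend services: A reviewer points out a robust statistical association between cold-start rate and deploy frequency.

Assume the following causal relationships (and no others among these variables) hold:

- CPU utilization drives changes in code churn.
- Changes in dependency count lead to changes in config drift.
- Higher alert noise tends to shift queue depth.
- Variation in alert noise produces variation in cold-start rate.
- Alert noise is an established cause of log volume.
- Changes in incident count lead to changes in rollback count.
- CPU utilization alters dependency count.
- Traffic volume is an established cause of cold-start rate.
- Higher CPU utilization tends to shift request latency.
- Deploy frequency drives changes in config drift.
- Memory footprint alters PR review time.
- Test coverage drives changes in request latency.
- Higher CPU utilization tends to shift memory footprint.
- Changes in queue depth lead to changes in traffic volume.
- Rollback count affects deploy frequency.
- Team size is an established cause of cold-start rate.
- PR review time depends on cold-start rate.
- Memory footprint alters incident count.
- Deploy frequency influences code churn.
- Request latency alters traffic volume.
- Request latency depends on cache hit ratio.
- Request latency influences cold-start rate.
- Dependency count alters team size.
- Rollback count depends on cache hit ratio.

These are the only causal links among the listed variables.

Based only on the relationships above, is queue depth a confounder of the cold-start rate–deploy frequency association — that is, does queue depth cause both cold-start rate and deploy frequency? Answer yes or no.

Queue depth has no stated causal path to deploy frequency. A confounder must cause both variables, so queue depth does not qualify.

no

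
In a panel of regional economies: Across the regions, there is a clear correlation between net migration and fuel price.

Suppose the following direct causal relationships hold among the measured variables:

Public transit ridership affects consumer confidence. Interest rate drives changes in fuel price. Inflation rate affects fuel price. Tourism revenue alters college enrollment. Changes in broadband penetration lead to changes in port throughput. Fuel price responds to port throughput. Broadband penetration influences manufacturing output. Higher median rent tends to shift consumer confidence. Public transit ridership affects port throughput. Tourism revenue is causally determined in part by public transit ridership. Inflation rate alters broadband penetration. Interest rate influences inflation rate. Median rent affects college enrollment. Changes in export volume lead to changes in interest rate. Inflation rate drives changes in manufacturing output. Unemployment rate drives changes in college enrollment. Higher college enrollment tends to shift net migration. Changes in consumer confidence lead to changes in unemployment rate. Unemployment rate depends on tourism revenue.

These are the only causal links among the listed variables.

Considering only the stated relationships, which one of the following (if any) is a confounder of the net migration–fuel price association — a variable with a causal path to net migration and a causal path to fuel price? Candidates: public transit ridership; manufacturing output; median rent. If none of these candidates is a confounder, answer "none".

public transit ridership

Public transit ridership causes net migration (public transit ridership → tourism revenue → college enrollment → net migration) and also causes fuel price (public transit ridership → port throughput → fuel price); it is a common cause of both.
Each of the other candidates lacks a causal path to at least one of net migration and fuel price, so they do not confound the relationship.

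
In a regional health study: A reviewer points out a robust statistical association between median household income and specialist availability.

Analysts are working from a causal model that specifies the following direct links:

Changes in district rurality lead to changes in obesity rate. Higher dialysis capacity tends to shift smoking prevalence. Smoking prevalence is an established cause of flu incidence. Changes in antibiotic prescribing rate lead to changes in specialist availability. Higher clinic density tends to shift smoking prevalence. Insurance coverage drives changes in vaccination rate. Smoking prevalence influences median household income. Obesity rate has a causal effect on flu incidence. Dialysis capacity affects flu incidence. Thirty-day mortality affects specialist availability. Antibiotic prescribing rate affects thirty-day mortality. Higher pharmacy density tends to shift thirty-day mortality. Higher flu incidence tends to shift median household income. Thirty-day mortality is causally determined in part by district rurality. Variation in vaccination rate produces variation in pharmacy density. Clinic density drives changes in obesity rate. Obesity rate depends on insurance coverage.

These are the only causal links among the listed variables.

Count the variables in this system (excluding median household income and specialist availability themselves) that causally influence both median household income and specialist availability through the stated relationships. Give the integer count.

The common causes are: district rurality (to median household income via district rurality → obesity rate → flu incidence → median household income; to specialist availability via district rurality → thirty-day mortality → specialist availability); insurance coverage (to median household income via insurance coverage → obesity rate → flu incidence → median household income; to specialist availability via insurance coverage → vaccination rate → pharmacy density → thirty-day mortality → specialist availability).
Every other variable lacks a causal path to at least one of median household income and specialist availability.

2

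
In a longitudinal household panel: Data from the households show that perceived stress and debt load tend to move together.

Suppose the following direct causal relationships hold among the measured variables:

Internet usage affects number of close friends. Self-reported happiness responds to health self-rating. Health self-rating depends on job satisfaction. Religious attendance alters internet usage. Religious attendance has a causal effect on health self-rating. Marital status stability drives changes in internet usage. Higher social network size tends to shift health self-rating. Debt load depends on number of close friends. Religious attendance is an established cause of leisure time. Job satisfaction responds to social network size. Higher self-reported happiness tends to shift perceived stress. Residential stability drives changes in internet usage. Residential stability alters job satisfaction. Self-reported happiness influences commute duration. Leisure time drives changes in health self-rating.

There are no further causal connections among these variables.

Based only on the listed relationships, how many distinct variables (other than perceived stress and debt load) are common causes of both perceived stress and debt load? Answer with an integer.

2

The common causes are: religious attendance (to perceived stress via religious attendance → health self-rating → self-reported happiness → perceived stress; to debt load via religious attendance → internet usage → number of close friends → debt load); residential stability (to perceived stress via residential stability → job satisfaction → health self-rating → self-reported happiness → perceived stress; to debt load via residential stability → internet usage → number of close friends → debt load).
Every other variable lacks a causal path to at least one of perceived stress and debt load.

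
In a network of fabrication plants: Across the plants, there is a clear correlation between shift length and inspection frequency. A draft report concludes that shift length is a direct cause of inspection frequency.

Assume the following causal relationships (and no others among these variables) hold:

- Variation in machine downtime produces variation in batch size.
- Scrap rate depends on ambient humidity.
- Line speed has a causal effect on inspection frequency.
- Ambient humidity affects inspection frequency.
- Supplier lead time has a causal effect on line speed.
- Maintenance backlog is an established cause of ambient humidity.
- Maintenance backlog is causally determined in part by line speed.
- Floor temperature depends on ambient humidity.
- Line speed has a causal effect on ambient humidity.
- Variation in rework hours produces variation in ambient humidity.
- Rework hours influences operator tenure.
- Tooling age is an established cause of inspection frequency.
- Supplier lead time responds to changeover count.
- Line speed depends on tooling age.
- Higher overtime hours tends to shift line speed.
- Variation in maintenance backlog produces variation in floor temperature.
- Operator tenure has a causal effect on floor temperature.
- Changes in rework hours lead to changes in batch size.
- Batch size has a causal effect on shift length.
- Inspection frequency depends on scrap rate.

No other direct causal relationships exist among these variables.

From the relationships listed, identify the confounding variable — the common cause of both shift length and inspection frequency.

rework hours

Rework hours has a causal path to shift length (rework hours → batch size → shift length) and a separate causal path to inspection frequency (rework hours → ambient humidity → inspection frequency), so it is a common cause of both.
No stated relationship gives shift length a causal route to inspection frequency, so the correlation is explained by the shared upstream cause rather than a direct effect.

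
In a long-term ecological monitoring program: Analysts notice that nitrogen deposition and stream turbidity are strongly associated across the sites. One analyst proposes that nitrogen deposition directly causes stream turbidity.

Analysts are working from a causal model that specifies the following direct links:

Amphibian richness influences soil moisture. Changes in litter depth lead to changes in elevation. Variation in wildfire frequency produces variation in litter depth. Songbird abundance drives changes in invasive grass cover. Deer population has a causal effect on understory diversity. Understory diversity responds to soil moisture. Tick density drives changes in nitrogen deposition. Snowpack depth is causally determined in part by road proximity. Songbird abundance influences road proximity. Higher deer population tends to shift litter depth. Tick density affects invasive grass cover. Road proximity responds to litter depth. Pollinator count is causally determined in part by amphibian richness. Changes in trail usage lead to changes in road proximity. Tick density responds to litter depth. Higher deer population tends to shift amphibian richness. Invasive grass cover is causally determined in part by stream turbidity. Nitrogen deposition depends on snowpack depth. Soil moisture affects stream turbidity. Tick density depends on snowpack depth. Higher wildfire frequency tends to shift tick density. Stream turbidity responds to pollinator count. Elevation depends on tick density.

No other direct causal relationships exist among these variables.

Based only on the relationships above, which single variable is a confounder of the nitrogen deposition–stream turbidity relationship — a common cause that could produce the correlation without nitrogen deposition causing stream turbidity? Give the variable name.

Deer population has a causal path to nitrogen deposition (deer population → litter depth → tick density → nitrogen deposition) and a separate causal path to stream turbidity (deer population → amphibian richness → pollinator count → stream turbidity), so it is a common cause of both.
No stated relationship gives nitrogen deposition a causal route to stream turbidity, so the correlation is explained by the shared upstream cause rather than a direct effect.

deer population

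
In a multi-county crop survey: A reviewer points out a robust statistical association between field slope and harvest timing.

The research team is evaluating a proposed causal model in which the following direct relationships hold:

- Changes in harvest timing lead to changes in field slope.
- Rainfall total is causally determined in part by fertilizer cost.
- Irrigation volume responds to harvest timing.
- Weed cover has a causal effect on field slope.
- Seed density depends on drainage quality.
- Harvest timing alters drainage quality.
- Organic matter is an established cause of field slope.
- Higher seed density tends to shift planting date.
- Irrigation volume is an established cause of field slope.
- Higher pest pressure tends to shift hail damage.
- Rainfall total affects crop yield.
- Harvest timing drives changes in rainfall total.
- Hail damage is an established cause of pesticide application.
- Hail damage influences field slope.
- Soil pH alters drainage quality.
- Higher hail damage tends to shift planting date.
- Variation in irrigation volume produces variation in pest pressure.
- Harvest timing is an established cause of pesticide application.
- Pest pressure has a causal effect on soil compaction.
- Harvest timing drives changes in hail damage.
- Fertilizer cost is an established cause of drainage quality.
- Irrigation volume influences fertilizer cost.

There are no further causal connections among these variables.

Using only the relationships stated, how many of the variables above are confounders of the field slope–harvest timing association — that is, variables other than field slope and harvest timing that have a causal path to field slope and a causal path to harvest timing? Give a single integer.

No listed variable has a causal path to both field slope and harvest timing, so there are no common causes.

0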